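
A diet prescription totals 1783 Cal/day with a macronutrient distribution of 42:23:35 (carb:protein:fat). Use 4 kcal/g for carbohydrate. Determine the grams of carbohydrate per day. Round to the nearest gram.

187 g/day

Carbohydrate energy = 42% × 1783 = 748.86 kcal.
At 4 kcal/g: 748.86 ÷ 4 = 187.215 g.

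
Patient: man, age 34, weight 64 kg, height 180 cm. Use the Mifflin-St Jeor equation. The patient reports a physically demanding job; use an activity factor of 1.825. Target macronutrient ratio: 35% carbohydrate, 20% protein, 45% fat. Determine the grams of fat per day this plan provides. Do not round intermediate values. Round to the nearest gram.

Mifflin-St Jeor (male): BMR = 10(64) + 6.25(180) − 5(34) + 5 = 640 + 1125 − 170 + 5 = 1600 kcal/day.
TEE = 1600 × 1.825 = 2920 kcal/day.
Fat energy = 45% × 2920 = 1314 kcal.
Fat = 1314 ÷ 9 kcal/g = 146 g.

146 g/day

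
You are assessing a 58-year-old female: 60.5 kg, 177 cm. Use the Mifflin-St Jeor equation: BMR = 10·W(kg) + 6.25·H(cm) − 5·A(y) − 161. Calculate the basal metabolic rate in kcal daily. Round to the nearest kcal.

1260 kcal daily

Mifflin-St Jeor (female): BMR = 10(60.5) + 6.25(177) − 5(58) − 161 = 605 + 1106.25 − 290 − 161 = 1260.25 kcal/day.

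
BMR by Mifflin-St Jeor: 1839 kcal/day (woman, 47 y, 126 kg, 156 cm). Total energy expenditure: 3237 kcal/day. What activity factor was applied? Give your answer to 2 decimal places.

1.76

Activity factor = TEE ÷ BMR = 3237 ÷ 1839 = 1.76.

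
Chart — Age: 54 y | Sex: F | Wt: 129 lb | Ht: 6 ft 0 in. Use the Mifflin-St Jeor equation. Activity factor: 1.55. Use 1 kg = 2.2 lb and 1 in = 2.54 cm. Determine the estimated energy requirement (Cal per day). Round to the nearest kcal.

2012 Cal per day

Convert to metric: weight = 129 ÷ 2.2 = 58.6364 kg; height = (6×12 + 0) × 2.54 = 72 × 2.54 = 182.88 cm.
Mifflin-St Jeor (female): BMR = 10(58.6364) + 6.25(182.88) − 5(54) − 161 = 586.3636 + 1143 − 270 − 161 = 1298.3636 kcal/day.
TEE = BMR × activity factor = 1298.3636 × 1.55 = 2012.4636 kcal/day.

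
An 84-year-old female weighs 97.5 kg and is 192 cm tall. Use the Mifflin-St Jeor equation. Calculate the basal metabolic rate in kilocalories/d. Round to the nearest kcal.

Mifflin-St Jeor (female): BMR = 10(97.5) + 6.25(192) − 5(84) − 161 = 975 + 1200 − 420 − 161 = 1594 kcal/day.

1594 kilocalories/d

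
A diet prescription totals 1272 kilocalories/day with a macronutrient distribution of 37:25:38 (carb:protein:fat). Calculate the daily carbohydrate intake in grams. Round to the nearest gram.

118 g/day

Carbohydrate energy = 37% × 1272 = 470.64 kcal.
At 4 kcal/g: 470.64 ÷ 4 = 117.66 g.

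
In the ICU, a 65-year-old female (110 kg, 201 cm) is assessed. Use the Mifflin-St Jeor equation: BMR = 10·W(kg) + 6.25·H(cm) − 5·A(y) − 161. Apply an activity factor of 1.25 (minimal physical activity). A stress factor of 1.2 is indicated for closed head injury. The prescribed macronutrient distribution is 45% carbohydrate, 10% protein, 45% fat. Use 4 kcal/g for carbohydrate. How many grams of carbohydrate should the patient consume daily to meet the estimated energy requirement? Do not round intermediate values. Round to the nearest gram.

Mifflin-St Jeor (female): BMR = 10(110) + 6.25(201) − 5(65) − 161 = 1100 + 1256.25 − 325 − 161 = 1870.25 kcal/day.
TEE = 1870.25 × 1.25 = 2337.8125 kcal/day.
With stress factor 1.2: 2337.8125 × 1.2 = 2805.375 kcal/day.
Carbohydrate energy = 45% × 2805.375 = 1262.4188 kcal.
Carbohydrate = 1262.4188 ÷ 4 kcal/g = 315.6047 g.

316 g/day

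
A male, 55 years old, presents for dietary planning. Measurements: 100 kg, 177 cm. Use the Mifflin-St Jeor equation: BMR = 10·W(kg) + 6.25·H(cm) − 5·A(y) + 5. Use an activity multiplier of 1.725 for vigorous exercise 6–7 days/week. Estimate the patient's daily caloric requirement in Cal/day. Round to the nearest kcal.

Mifflin-St Jeor (male): BMR = 10(100) + 6.25(177) − 5(55) + 5 = 1000 + 1106.25 − 275 + 5 = 1836.25 kcal/day.
TEE = BMR × activity factor = 1836.25 × 1.725 = 3167.5313 kcal/day.

3168 Cal/day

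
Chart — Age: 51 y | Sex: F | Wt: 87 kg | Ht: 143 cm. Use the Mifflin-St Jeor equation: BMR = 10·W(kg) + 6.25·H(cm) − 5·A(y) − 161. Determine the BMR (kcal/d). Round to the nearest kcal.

Mifflin-St Jeor (female): BMR = 10(87) + 6.25(143) − 5(51) − 161 = 870 + 893.75 − 255 − 161 = 1347.75 kcal/day.

1348 kcal/d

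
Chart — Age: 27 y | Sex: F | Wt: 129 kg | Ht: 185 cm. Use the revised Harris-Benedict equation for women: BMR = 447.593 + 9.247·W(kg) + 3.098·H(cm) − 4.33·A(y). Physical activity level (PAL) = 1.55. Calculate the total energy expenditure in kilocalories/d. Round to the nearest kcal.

Harris-Benedict: BMR = 447.593 + 9.247(129) + 3.098(185) − 4.33(27) = 2096.676 kcal/day.
TEE = BMR × activity factor = 2096.676 × 1.55 = 3249.8478 kcal/day.

3250 kilocalories/d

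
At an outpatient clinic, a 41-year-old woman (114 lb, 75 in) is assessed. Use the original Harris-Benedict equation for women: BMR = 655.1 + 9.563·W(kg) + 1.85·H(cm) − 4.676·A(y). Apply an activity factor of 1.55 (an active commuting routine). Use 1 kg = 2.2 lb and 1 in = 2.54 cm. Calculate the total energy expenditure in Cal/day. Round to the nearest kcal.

2033 Cal/day

Convert to metric: weight = 114 ÷ 2.2 = 51.8182 kg; height = 75 × 2.54 = 190.5 cm.
Harris-Benedict: BMR = 655.1 + 9.563(51.8182) + 1.85(190.5) − 4.676(41) = 1311.3463 kcal/day.
TEE = BMR × activity factor = 1311.3463 × 1.55 = 2032.5867 kcal/day.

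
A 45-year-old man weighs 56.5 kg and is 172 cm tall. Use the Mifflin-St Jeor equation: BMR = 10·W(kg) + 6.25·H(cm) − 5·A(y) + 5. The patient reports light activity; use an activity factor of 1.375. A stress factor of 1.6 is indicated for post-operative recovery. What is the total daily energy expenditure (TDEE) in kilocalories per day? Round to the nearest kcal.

Mifflin-St Jeor (male): BMR = 10(56.5) + 6.25(172) − 5(45) + 5 = 565 + 1075 − 225 + 5 = 1420 kcal/day.
TEE = BMR × activity factor = 1420 × 1.375 = 1952.5 kcal/day.
Apply stress factor: 1952.5 × 1.6 = 3124 kcal/day.

3124 kilocalories per day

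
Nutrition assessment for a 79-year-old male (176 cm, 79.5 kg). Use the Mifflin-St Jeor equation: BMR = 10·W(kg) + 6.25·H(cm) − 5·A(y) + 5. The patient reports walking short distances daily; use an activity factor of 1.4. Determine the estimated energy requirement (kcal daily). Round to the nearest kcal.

2107 kcal daily

Mifflin-St Jeor (male): BMR = 10(79.5) + 6.25(176) − 5(79) + 5 = 795 + 1100 − 395 + 5 = 1505 kcal/day.
TEE = BMR × activity factor = 1505 × 1.4 = 2107 kcal/day.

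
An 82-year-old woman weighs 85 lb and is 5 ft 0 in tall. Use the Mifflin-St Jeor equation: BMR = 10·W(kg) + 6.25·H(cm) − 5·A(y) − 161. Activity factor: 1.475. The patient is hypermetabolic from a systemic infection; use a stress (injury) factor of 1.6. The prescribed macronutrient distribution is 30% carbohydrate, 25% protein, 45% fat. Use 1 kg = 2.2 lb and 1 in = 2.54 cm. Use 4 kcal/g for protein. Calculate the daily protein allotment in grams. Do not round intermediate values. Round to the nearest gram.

Convert to metric: weight = 85 ÷ 2.2 = 38.6364 kg; height = (5×12 + 0) × 2.54 = 60 × 2.54 = 152.4 cm.
Mifflin-St Jeor (female): BMR = 10(38.6364) + 6.25(152.4) − 5(82) − 161 = 386.3636 + 952.5 − 410 − 161 = 767.8636 kcal/day.
TEE = 767.8636 × 1.475 = 1132.5989 kcal/day.
With stress factor 1.6: 1132.5989 × 1.6 = 1812.1582 kcal/day.
Protein energy = 25% × 1812.1582 = 453.0395 kcal.
Protein = 453.0395 ÷ 4 kcal/g = 113.2599 g.

113 g/day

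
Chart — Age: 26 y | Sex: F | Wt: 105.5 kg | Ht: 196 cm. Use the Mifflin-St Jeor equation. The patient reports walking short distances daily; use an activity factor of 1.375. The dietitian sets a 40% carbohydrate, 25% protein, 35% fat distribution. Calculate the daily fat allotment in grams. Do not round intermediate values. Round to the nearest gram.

106 g/day

Mifflin-St Jeor (female): BMR = 10(105.5) + 6.25(196) − 5(26) − 161 = 1055 + 1225 − 130 − 161 = 1989 kcal/day.
TEE = 1989 × 1.375 = 2734.875 kcal/day.
Fat energy = 35% × 2734.875 = 957.2063 kcal.
Fat = 957.2063 ÷ 9 kcal/g = 106.3563 g.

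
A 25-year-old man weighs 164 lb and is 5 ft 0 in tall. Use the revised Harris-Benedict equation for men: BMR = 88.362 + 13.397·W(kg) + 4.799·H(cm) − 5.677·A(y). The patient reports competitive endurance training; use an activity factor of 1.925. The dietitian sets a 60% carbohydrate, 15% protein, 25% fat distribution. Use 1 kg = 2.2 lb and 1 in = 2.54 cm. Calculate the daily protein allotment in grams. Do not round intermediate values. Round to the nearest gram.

Convert to metric: weight = 164 ÷ 2.2 = 74.5455 kg; height = (5×12 + 0) × 2.54 = 60 × 2.54 = 152.4 cm.
Harris-Benedict: BMR = 88.362 + 13.397(74.5455) + 4.799(152.4) − 5.677(25) = 1676.4901 kcal/day.
TEE = 1676.4901 × 1.925 = 3227.2434 kcal/day.
Protein energy = 15% × 3227.2434 = 484.0865 kcal.
Protein = 484.0865 ÷ 4 kcal/g = 121.0216 g.

121 g/day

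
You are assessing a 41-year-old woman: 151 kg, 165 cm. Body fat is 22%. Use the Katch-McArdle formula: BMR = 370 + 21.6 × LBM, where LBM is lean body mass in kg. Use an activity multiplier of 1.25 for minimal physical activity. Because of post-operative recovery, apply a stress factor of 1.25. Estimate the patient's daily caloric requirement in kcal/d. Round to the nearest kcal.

LBM = 151 × (1 − 0.22) = 117.78 kg. Katch-McArdle: BMR = 370 + 21.6 × 117.78 = 2914.048 kcal/day.
TEE = BMR × activity factor = 2914.048 × 1.25 = 3642.56 kcal/day.
Apply stress factor: 3642.56 × 1.25 = 4553.2 kcal/day.

4553 kcal/d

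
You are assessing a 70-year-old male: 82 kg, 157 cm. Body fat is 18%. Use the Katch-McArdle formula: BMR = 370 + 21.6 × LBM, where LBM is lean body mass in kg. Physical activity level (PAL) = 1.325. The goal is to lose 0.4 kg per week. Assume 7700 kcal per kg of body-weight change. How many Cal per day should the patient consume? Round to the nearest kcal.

1975 Cal per day

LBM = 82 × (1 − 0.18) = 67.24 kg. Katch-McArdle: BMR = 370 + 21.6 × 67.24 = 1822.384 kcal/day.
TEE = 1822.384 × 1.325 = 2414.6588 kcal/day.
Required daily deficit = 0.4 × 7700 ÷ 7 = 440 kcal/day.
Target intake = 2414.6588 − 440 = 1974.6588 kcal/day.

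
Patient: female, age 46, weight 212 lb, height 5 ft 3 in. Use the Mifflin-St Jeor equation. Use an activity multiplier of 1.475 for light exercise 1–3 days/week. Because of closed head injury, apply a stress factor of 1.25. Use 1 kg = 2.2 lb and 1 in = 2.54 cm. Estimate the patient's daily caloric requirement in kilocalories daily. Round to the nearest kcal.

Convert to metric: weight = 212 ÷ 2.2 = 96.3636 kg; height = (5×12 + 3) × 2.54 = 63 × 2.54 = 160.02 cm.
Mifflin-St Jeor (female): BMR = 10(96.3636) + 6.25(160.02) − 5(46) − 161 = 963.6364 + 1000.125 − 230 − 161 = 1572.7614 kcal/day.
TEE = BMR × activity factor = 1572.7614 × 1.475 = 2319.823 kcal/day.
Apply stress factor: 2319.823 × 1.25 = 2899.7788 kcal/day.

2900 kilocalories daily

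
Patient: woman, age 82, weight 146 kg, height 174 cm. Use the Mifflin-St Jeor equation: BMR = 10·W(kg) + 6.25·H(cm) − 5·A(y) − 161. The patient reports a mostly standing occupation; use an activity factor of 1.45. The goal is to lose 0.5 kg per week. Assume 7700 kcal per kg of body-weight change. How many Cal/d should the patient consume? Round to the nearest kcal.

2316 Cal/d

Mifflin-St Jeor (female): BMR = 10(146) + 6.25(174) − 5(82) − 161 = 1460 + 1087.5 − 410 − 161 = 1976.5 kcal/day.
TEE = 1976.5 × 1.45 = 2865.925 kcal/day.
Required daily deficit = 0.5 × 7700 ÷ 7 = 550 kcal/day.
Target intake = 2865.925 − 550 = 2315.925 kcal/day.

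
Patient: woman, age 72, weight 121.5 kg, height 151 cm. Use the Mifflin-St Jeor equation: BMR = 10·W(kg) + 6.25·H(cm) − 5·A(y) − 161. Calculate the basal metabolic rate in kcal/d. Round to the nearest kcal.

Mifflin-St Jeor (female): BMR = 10(121.5) + 6.25(151) − 5(72) − 161 = 1215 + 943.75 − 360 − 161 = 1637.75 kcal/day.

1638 kcal/d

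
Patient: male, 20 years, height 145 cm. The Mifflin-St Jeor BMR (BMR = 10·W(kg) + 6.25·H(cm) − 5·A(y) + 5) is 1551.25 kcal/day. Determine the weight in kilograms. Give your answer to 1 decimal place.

74.0 kg

1551.25 = 10·W + 6.25(145) − 5(20) + 5
10·W = 1551.25 − 811.25 = 740, so W = 74 kg.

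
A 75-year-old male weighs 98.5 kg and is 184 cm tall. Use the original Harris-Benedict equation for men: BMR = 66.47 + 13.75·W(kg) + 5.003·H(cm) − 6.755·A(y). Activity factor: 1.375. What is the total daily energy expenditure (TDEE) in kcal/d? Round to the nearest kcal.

2523 kcal/d

Harris-Benedict: BMR = 66.47 + 13.75(98.5) + 5.003(184) − 6.755(75) = 1834.772 kcal/day.
TEE = BMR × activity factor = 1834.772 × 1.375 = 2522.8115 kcal/day.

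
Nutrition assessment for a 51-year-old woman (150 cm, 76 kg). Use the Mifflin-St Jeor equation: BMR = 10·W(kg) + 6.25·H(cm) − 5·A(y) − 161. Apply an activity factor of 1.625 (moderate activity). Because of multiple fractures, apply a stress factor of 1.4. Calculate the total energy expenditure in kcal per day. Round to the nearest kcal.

2915 kcal per day

Mifflin-St Jeor (female): BMR = 10(76) + 6.25(150) − 5(51) − 161 = 760 + 937.5 − 255 − 161 = 1281.5 kcal/day.
TEE = BMR × activity factor = 1281.5 × 1.625 = 2082.4375 kcal/day.
Apply stress factor: 2082.4375 × 1.4 = 2915.4125 kcal/day.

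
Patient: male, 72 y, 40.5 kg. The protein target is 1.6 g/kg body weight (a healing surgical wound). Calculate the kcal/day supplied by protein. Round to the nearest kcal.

Protein = 1.6 g/kg × 40.5 kg = 64.8 g/day.
Protein energy = 64.8 g × 4 kcal/g = 259.2 kcal/day.

259 kcal/day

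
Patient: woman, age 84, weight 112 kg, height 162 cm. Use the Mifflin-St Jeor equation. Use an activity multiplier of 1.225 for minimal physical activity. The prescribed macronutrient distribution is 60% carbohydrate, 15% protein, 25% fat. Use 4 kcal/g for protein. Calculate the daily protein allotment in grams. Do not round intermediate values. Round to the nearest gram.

Mifflin-St Jeor (female): BMR = 10(112) + 6.25(162) − 5(84) − 161 = 1120 + 1012.5 − 420 − 161 = 1551.5 kcal/day.
TEE = 1551.5 × 1.225 = 1900.5875 kcal/day.
Protein energy = 15% × 1900.5875 = 285.0881 kcal.
Protein = 285.0881 ÷ 4 kcal/g = 71.272 g.

71 g/day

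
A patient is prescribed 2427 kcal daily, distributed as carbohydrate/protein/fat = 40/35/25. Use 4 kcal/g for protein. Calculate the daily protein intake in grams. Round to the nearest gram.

212 g/day

Protein energy = 35% × 2427 = 849.45 kcal.
At 4 kcal/g: 849.45 ÷ 4 = 212.3625 g.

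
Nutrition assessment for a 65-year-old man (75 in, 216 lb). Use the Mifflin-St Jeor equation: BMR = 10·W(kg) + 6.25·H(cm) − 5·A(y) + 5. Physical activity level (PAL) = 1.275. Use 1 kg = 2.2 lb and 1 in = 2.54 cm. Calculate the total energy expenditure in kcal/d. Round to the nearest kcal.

Convert to metric: weight = 216 ÷ 2.2 = 98.1818 kg; height = 75 × 2.54 = 190.5 cm.
Mifflin-St Jeor (male): BMR = 10(98.1818) + 6.25(190.5) − 5(65) + 5 = 981.8182 + 1190.625 − 325 + 5 = 1852.4432 kcal/day.
TEE = BMR × activity factor = 1852.4432 × 1.275 = 2361.8651 kcal/day.

2362 kcal/d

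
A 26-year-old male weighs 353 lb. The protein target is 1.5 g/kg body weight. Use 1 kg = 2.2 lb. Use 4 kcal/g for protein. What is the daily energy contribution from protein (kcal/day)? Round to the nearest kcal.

963 kcal/day

Weight in kg = 353 ÷ 2.2 = 160.4545 kg.
Protein = 1.5 g/kg × 160.4545 kg = 240.6818 g/day.
Protein energy = 240.6818 g × 4 kcal/g = 962.7273 kcal/day.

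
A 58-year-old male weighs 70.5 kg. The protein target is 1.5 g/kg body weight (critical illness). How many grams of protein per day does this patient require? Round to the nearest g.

Protein = 1.5 g/kg × 70.5 kg = 105.75 g/day.

106 g/day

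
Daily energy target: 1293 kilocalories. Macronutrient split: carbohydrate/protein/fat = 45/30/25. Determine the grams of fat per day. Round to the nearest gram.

Fat energy = 25% × 1293 = 323.25 kcal.
At 9 kcal/g: 323.25 ÷ 9 = 35.9167 g.

36 g/day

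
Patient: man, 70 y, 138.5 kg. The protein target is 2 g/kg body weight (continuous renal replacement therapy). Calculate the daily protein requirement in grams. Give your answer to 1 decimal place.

277.0 g/day

Protein = 2 g/kg × 138.5 kg = 277 g/day.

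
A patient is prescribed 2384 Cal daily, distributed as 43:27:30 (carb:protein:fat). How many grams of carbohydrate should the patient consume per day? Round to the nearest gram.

Carbohydrate energy = 43% × 2384 = 1025.12 kcal.
At 4 kcal/g: 1025.12 ÷ 4 = 256.28 g.

256 g/day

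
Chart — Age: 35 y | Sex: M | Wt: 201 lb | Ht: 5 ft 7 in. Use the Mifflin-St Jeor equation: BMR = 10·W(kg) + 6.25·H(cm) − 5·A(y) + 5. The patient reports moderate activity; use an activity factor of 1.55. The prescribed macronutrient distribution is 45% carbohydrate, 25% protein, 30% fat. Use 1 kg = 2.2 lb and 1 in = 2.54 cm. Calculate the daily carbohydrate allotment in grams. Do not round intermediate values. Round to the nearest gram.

315 g/day

Convert to metric: weight = 201 ÷ 2.2 = 91.3636 kg; height = (5×12 + 7) × 2.54 = 67 × 2.54 = 170.18 cm.
Mifflin-St Jeor (male): BMR = 10(91.3636) + 6.25(170.18) − 5(35) + 5 = 913.6364 + 1063.625 − 175 + 5 = 1807.2614 kcal/day.
TEE = 1807.2614 × 1.55 = 2801.2551 kcal/day.
Carbohydrate energy = 45% × 2801.2551 = 1260.5648 kcal.
Carbohydrate = 1260.5648 ÷ 4 kcal/g = 315.1412 g.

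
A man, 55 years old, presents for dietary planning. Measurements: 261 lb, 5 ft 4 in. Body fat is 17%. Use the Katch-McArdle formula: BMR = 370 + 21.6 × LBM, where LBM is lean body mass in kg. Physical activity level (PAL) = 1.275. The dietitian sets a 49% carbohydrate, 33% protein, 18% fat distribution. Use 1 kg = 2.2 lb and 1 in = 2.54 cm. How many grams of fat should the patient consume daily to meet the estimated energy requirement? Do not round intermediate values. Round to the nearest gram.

Convert to metric: weight = 261 ÷ 2.2 = 118.6364 kg; height = (5×12 + 4) × 2.54 = 64 × 2.54 = 162.56 cm.
LBM = 118.6364 × (1 − 0.17) = 98.4682 kg. Katch-McArdle: BMR = 370 + 21.6 × 98.4682 = 2496.9127 kcal/day.
TEE = 2496.9127 × 1.275 = 3183.5637 kcal/day.
Fat energy = 18% × 3183.5637 = 573.0415 kcal.
Fat = 573.0415 ÷ 9 kcal/g = 63.6713 g.

64 g/day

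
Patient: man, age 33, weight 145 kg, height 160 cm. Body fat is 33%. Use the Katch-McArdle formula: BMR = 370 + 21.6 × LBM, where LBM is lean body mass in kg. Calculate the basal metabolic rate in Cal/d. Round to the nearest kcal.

LBM = 145 × (1 − 0.33) = 97.15 kg. Katch-McArdle: BMR = 370 + 21.6 × 97.15 = 2468.44 kcal/day.

2468 Cal/d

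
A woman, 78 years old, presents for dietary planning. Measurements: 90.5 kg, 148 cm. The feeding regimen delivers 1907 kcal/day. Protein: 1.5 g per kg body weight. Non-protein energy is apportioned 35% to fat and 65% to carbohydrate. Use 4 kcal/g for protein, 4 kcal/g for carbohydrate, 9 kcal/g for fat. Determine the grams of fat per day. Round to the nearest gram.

Protein = 1.5 × 90.5 = 135.75 g → 135.75 × 4 = 543 kcal.
Non-protein calories = 1907 − 543 = 1364 kcal.
Fat: 35% × 1364 = 477.4 kcal; carbohydrate: 886.6 kcal.
Fat: 477.4 kcal ÷ 9 kcal/g = 53.0444 g.

53 g/day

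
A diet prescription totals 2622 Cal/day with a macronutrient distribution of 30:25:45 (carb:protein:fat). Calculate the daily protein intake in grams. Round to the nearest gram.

164 g/day

Protein energy = 25% × 2622 = 655.5 kcal.
At 4 kcal/g: 655.5 ÷ 4 = 163.875 g.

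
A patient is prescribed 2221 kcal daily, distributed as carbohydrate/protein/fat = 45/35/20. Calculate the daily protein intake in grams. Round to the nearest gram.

194 g/day

Protein energy = 35% × 2221 = 777.35 kcal.
At 4 kcal/g: 777.35 ÷ 4 = 194.3375 g.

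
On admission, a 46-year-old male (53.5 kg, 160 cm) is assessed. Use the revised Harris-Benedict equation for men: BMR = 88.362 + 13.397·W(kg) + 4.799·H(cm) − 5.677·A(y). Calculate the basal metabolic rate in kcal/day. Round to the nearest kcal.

1312 kcal/day

Harris-Benedict: BMR = 88.362 + 13.397(53.5) + 4.799(160) − 5.677(46) = 1311.7995 kcal/day.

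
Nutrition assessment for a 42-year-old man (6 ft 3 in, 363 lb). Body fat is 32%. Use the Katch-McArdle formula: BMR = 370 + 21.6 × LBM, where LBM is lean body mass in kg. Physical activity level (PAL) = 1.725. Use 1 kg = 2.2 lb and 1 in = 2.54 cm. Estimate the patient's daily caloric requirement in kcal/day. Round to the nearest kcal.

Convert to metric: weight = 363 ÷ 2.2 = 165 kg; height = (6×12 + 3) × 2.54 = 75 × 2.54 = 190.5 cm.
LBM = 165 × (1 − 0.32) = 112.2 kg. Katch-McArdle: BMR = 370 + 21.6 × 112.2 = 2793.52 kcal/day.
TEE = BMR × activity factor = 2793.52 × 1.725 = 4818.822 kcal/day.

4819 kcal/day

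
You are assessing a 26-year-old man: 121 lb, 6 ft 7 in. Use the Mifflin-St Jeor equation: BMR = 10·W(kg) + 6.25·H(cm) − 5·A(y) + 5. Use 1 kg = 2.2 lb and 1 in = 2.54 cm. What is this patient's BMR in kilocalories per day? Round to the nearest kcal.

Convert to metric: weight = 121 ÷ 2.2 = 55 kg; height = (6×12 + 7) × 2.54 = 79 × 2.54 = 200.66 cm.
Mifflin-St Jeor (male): BMR = 10(55) + 6.25(200.66) − 5(26) + 5 = 550 + 1254.125 − 130 + 5 = 1679.125 kcal/day.

1679 kilocalories per day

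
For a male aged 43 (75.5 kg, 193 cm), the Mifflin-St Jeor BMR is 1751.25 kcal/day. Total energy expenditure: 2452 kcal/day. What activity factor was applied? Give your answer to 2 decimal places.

1.40

Activity factor = TEE ÷ BMR = 2452 ÷ 1751.25 = 1.4.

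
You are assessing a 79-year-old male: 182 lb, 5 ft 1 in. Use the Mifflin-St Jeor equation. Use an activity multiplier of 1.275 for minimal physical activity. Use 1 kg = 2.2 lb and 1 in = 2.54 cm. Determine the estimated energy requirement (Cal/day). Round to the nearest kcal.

Convert to metric: weight = 182 ÷ 2.2 = 82.7273 kg; height = (5×12 + 1) × 2.54 = 61 × 2.54 = 154.94 cm.
Mifflin-St Jeor (male): BMR = 10(82.7273) + 6.25(154.94) − 5(79) + 5 = 827.2727 + 968.375 − 395 + 5 = 1405.6477 kcal/day.
TEE = BMR × activity factor = 1405.6477 × 1.275 = 1792.2009 kcal/day.

1792 Cal/day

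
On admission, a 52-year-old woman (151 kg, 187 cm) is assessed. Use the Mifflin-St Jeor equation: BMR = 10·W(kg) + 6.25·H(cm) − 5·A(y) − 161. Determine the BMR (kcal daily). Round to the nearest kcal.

Mifflin-St Jeor (female): BMR = 10(151) + 6.25(187) − 5(52) − 161 = 1510 + 1168.75 − 260 − 161 = 2257.75 kcal/day.

2258 kcal daily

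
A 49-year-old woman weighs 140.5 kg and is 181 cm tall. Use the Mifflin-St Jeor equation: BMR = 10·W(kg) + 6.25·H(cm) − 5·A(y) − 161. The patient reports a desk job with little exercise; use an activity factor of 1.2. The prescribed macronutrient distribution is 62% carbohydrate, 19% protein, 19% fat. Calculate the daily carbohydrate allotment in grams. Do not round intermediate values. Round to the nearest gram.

Mifflin-St Jeor (female): BMR = 10(140.5) + 6.25(181) − 5(49) − 161 = 1405 + 1131.25 − 245 − 161 = 2130.25 kcal/day.
TEE = 2130.25 × 1.2 = 2556.3 kcal/day.
Carbohydrate energy = 62% × 2556.3 = 1584.906 kcal.
Carbohydrate = 1584.906 ÷ 4 kcal/g = 396.2265 g.

396 g/day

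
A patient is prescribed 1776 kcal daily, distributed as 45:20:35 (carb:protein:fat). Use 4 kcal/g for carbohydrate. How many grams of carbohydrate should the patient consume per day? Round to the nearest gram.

Carbohydrate energy = 45% × 1776 = 799.2 kcal.
At 4 kcal/g: 799.2 ÷ 4 = 199.8 g.

200 g/day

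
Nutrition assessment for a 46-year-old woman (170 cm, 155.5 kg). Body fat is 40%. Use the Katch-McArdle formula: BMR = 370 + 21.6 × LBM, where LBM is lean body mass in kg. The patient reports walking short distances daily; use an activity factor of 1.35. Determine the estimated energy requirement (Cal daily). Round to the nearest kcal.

LBM = 155.5 × (1 − 0.4) = 93.3 kg. Katch-McArdle: BMR = 370 + 21.6 × 93.3 = 2385.28 kcal/day.
TEE = BMR × activity factor = 2385.28 × 1.35 = 3220.128 kcal/day.

3220 Cal daily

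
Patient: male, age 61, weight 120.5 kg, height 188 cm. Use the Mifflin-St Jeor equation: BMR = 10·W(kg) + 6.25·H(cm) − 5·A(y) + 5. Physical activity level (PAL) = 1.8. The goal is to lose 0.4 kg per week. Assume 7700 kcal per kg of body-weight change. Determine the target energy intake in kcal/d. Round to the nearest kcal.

Mifflin-St Jeor (male): BMR = 10(120.5) + 6.25(188) − 5(61) + 5 = 1205 + 1175 − 305 + 5 = 2080 kcal/day.
TEE = 2080 × 1.8 = 3744 kcal/day.
Required daily deficit = 0.4 × 7700 ÷ 7 = 440 kcal/day.
Target intake = 3744 − 440 = 3304 kcal/day.

3304 kcal/d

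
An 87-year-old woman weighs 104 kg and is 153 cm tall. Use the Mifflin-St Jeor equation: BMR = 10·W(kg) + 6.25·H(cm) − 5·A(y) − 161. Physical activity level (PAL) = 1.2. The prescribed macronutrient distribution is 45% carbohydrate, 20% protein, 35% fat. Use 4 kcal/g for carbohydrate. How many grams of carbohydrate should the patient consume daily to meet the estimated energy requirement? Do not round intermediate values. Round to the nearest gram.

189 g/day

Mifflin-St Jeor (female): BMR = 10(104) + 6.25(153) − 5(87) − 161 = 1040 + 956.25 − 435 − 161 = 1400.25 kcal/day.
TEE = 1400.25 × 1.2 = 1680.3 kcal/day.
Carbohydrate energy = 45% × 1680.3 = 756.135 kcal.
Carbohydrate = 756.135 ÷ 4 kcal/g = 189.0338 g.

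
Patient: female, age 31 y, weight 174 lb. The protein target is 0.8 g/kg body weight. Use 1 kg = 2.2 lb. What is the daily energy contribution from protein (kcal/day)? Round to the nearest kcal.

Weight in kg = 174 ÷ 2.2 = 79.0909 kg.
Protein = 0.8 g/kg × 79.0909 kg = 63.2727 g/day.
Protein energy = 63.2727 g × 4 kcal/g = 253.0909 kcal/day.

253 kcal/day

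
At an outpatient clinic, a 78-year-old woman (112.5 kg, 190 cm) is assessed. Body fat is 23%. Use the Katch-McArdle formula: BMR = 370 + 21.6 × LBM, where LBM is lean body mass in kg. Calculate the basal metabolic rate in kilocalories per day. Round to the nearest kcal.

LBM = 112.5 × (1 − 0.23) = 86.625 kg. Katch-McArdle: BMR = 370 + 21.6 × 86.625 = 2241.1 kcal/day.

2241 kilocalories per day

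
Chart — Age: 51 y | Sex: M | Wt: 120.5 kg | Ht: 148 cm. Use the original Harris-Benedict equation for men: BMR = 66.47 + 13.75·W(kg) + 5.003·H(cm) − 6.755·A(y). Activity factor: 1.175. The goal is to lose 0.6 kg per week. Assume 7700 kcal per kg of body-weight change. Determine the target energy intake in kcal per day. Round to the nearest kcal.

1830 kcal per day

Harris-Benedict: BMR = 66.47 + 13.75(120.5) + 5.003(148) − 6.755(51) = 2119.284 kcal/day.
TEE = 2119.284 × 1.175 = 2490.1587 kcal/day.
Required daily deficit = 0.6 × 7700 ÷ 7 = 660 kcal/day.
Target intake = 2490.1587 − 660 = 1830.1587 kcal/day.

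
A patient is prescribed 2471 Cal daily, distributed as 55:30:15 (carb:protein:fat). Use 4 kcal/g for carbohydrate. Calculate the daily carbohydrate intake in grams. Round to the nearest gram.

Carbohydrate energy = 55% × 2471 = 1359.05 kcal.
At 4 kcal/g: 1359.05 ÷ 4 = 339.7625 g.

340 g/day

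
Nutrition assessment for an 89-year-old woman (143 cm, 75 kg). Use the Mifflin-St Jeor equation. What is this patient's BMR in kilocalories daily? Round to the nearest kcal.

1038 kilocalories daily

Mifflin-St Jeor (female): BMR = 10(75) + 6.25(143) − 5(89) − 161 = 750 + 893.75 − 445 − 161 = 1037.75 kcal/day.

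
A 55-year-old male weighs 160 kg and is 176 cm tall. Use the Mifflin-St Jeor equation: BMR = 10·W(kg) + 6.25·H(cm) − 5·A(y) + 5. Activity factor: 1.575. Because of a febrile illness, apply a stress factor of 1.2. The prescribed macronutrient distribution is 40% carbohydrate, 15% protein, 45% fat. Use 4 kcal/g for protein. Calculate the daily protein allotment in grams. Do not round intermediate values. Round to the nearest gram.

Mifflin-St Jeor (male): BMR = 10(160) + 6.25(176) − 5(55) + 5 = 1600 + 1100 − 275 + 5 = 2430 kcal/day.
TEE = 2430 × 1.575 = 3827.25 kcal/day.
With stress factor 1.2: 3827.25 × 1.2 = 4592.7 kcal/day.
Protein energy = 15% × 4592.7 = 688.905 kcal.
Protein = 688.905 ÷ 4 kcal/g = 172.2263 g.

172 g/day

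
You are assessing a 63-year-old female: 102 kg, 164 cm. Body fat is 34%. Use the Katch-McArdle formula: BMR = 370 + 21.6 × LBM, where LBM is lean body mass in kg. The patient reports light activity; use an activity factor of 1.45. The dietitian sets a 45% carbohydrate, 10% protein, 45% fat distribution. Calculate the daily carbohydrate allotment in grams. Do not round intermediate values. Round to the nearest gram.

LBM = 102 × (1 − 0.34) = 67.32 kg. Katch-McArdle: BMR = 370 + 21.6 × 67.32 = 1824.112 kcal/day.
TEE = 1824.112 × 1.45 = 2644.9624 kcal/day.
Carbohydrate energy = 45% × 2644.9624 = 1190.2331 kcal.
Carbohydrate = 1190.2331 ÷ 4 kcal/g = 297.5583 g.

298 g/day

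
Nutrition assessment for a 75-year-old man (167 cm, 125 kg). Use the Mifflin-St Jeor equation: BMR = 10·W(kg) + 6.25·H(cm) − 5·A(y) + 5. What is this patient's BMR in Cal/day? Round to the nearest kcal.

1924 Cal/day

Mifflin-St Jeor (male): BMR = 10(125) + 6.25(167) − 5(75) + 5 = 1250 + 1043.75 − 375 + 5 = 1923.75 kcal/day.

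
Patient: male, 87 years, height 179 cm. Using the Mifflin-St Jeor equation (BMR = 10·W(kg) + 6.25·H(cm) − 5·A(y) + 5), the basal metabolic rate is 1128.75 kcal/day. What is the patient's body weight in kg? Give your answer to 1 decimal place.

44.0 kg

1128.75 = 10·W + 6.25(179) − 5(87) + 5
10·W = 1128.75 − 688.75 = 440, so W = 44 kg.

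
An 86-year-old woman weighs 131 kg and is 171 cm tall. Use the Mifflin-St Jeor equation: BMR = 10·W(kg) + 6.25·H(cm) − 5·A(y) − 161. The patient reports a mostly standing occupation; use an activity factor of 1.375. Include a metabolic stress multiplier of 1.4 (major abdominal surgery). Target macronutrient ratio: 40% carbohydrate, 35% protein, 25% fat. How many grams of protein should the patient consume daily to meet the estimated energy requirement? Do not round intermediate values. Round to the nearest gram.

301 g/day

Mifflin-St Jeor (female): BMR = 10(131) + 6.25(171) − 5(86) − 161 = 1310 + 1068.75 − 430 − 161 = 1787.75 kcal/day.
TEE = 1787.75 × 1.375 = 2458.1563 kcal/day.
With stress factor 1.4: 2458.1563 × 1.4 = 3441.4188 kcal/day.
Protein energy = 35% × 3441.4188 = 1204.4966 kcal.
Protein = 1204.4966 ÷ 4 kcal/g = 301.1241 g.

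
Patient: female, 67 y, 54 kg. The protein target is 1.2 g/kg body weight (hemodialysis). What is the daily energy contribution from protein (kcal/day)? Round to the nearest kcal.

259 kcal/day

Protein = 1.2 g/kg × 54 kg = 64.8 g/day.
Protein energy = 64.8 g × 4 kcal/g = 259.2 kcal/day.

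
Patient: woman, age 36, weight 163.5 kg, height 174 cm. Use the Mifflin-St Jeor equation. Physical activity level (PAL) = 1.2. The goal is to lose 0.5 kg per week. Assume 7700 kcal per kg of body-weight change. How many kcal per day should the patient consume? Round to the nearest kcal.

Mifflin-St Jeor (female): BMR = 10(163.5) + 6.25(174) − 5(36) − 161 = 1635 + 1087.5 − 180 − 161 = 2381.5 kcal/day.
TEE = 2381.5 × 1.2 = 2857.8 kcal/day.
Required daily deficit = 0.5 × 7700 ÷ 7 = 550 kcal/day.
Target intake = 2857.8 − 550 = 2307.8 kcal/day.

2308 kcal per day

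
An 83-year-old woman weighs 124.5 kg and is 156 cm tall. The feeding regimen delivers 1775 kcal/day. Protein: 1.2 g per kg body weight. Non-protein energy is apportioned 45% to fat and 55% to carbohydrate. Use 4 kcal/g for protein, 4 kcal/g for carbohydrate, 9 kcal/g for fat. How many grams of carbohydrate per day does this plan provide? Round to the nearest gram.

162 g/day

Protein = 1.2 × 124.5 = 149.4 g → 149.4 × 4 = 597.6 kcal.
Non-protein calories = 1775 − 597.6 = 1177.4 kcal.
Fat: 45% × 1177.4 = 529.83 kcal; carbohydrate: 647.57 kcal.
Carbohydrate: 647.57 kcal ÷ 4 kcal/g = 161.8925 g.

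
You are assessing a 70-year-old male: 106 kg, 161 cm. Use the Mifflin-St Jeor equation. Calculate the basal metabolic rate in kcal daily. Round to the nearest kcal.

Mifflin-St Jeor (male): BMR = 10(106) + 6.25(161) − 5(70) + 5 = 1060 + 1006.25 − 350 + 5 = 1721.25 kcal/day.

1721 kcal daily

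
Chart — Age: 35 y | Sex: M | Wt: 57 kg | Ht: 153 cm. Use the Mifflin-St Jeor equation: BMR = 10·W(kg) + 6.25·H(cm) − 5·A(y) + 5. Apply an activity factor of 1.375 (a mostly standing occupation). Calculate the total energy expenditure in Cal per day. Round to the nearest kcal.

Mifflin-St Jeor (male): BMR = 10(57) + 6.25(153) − 5(35) + 5 = 570 + 956.25 − 175 + 5 = 1356.25 kcal/day.
TEE = BMR × activity factor = 1356.25 × 1.375 = 1864.8438 kcal/day.

1865 Cal per day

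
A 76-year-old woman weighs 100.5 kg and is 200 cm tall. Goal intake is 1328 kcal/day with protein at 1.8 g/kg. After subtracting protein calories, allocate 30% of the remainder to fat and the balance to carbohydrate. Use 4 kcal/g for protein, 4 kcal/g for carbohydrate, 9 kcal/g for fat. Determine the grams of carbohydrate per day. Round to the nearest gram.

Protein = 1.8 × 100.5 = 180.9 g → 180.9 × 4 = 723.6 kcal.
Non-protein calories = 1328 − 723.6 = 604.4 kcal.
Fat: 30% × 604.4 = 181.32 kcal; carbohydrate: 423.08 kcal.
Carbohydrate: 423.08 kcal ÷ 4 kcal/g = 105.77 g.

106 g/day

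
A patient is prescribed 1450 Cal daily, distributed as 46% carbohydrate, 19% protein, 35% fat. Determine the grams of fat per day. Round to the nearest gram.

Fat energy = 35% × 1450 = 507.5 kcal.
At 9 kcal/g: 507.5 ÷ 9 = 56.3889 g.

56 g/day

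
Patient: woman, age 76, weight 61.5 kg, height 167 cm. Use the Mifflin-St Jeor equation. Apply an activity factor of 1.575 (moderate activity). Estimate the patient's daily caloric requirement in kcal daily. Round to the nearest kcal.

Mifflin-St Jeor (female): BMR = 10(61.5) + 6.25(167) − 5(76) − 161 = 615 + 1043.75 − 380 − 161 = 1117.75 kcal/day.
TEE = BMR × activity factor = 1117.75 × 1.575 = 1760.4563 kcal/day.

1760 kcal daily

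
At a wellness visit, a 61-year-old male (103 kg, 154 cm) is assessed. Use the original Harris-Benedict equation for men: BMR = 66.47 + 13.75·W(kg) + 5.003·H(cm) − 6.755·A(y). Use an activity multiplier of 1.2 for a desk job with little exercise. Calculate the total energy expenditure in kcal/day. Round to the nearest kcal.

2209 kcal/day

Harris-Benedict: BMR = 66.47 + 13.75(103) + 5.003(154) − 6.755(61) = 1841.127 kcal/day.
TEE = BMR × activity factor = 1841.127 × 1.2 = 2209.3524 kcal/day.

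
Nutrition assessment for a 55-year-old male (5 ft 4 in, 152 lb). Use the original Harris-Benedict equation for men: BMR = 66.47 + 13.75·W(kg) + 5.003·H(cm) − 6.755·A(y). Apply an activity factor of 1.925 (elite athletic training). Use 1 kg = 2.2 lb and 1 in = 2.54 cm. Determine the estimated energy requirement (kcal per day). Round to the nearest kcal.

2807 kcal per day

Convert to metric: weight = 152 ÷ 2.2 = 69.0909 kg; height = (5×12 + 4) × 2.54 = 64 × 2.54 = 162.56 cm.
Harris-Benedict: BMR = 66.47 + 13.75(69.0909) + 5.003(162.56) − 6.755(55) = 1458.2327 kcal/day.
TEE = BMR × activity factor = 1458.2327 × 1.925 = 2807.0979 kcal/day.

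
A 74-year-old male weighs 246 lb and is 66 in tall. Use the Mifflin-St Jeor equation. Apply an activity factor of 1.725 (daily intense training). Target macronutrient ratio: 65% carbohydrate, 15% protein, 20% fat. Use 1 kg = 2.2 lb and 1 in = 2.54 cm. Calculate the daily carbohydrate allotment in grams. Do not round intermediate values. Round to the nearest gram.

505 g/day

Convert to metric: weight = 246 ÷ 2.2 = 111.8182 kg; height = 66 × 2.54 = 167.64 cm.
Mifflin-St Jeor (male): BMR = 10(111.8182) + 6.25(167.64) − 5(74) + 5 = 1118.1818 + 1047.75 − 370 + 5 = 1800.9318 kcal/day.
TEE = 1800.9318 × 1.725 = 3106.6074 kcal/day.
Carbohydrate energy = 65% × 3106.6074 = 2019.2948 kcal.
Carbohydrate = 2019.2948 ÷ 4 kcal/g = 504.8237 g.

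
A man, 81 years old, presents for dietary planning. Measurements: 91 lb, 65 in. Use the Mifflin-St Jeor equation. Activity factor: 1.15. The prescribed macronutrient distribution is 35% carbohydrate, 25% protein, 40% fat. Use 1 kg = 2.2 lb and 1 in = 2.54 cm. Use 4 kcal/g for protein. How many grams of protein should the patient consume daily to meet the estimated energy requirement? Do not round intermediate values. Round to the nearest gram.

75 g/day

Convert to metric: weight = 91 ÷ 2.2 = 41.3636 kg; height = 65 × 2.54 = 165.1 cm.
Mifflin-St Jeor (male): BMR = 10(41.3636) + 6.25(165.1) − 5(81) + 5 = 413.6364 + 1031.875 − 405 + 5 = 1045.5114 kcal/day.
TEE = 1045.5114 × 1.15 = 1202.3381 kcal/day.
Protein energy = 25% × 1202.3381 = 300.5845 kcal.
Protein = 300.5845 ÷ 4 kcal/g = 75.1461 g.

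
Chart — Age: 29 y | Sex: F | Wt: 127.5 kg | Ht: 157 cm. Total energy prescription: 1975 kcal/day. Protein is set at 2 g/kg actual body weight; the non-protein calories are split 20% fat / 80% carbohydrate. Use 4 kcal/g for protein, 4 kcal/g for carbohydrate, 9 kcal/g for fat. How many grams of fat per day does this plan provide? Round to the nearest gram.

Protein = 2 × 127.5 = 255 g → 255 × 4 = 1020 kcal.
Non-protein calories = 1975 − 1020 = 955 kcal.
Fat: 20% × 955 = 191 kcal; carbohydrate: 764 kcal.
Fat: 191 kcal ÷ 9 kcal/g = 21.2222 g.

21 g/day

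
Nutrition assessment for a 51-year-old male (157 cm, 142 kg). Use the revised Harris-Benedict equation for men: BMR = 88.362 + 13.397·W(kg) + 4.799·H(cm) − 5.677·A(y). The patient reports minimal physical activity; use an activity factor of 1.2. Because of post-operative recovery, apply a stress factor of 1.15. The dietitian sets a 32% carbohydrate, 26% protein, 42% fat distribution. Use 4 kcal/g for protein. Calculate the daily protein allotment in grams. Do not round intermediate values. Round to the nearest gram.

Harris-Benedict: BMR = 88.362 + 13.397(142) + 4.799(157) − 5.677(51) = 2454.652 kcal/day.
TEE = 2454.652 × 1.2 = 2945.5824 kcal/day.
With stress factor 1.15: 2945.5824 × 1.15 = 3387.4198 kcal/day.
Protein energy = 26% × 3387.4198 = 880.7291 kcal.
Protein = 880.7291 ÷ 4 kcal/g = 220.1823 g.

220 g/day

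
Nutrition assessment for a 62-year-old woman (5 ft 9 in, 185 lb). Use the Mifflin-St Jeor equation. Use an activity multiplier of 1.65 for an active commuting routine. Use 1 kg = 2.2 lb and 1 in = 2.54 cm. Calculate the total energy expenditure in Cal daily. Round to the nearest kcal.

Convert to metric: weight = 185 ÷ 2.2 = 84.0909 kg; height = (5×12 + 9) × 2.54 = 69 × 2.54 = 175.26 cm.
Mifflin-St Jeor (female): BMR = 10(84.0909) + 6.25(175.26) − 5(62) − 161 = 840.9091 + 1095.375 − 310 − 161 = 1465.2841 kcal/day.
TEE = BMR × activity factor = 1465.2841 × 1.65 = 2417.7188 kcal/day.

2418 Cal daily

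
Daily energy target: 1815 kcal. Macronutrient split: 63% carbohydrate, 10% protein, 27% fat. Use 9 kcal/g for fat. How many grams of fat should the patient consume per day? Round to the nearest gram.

54 g/day

Fat energy = 27% × 1815 = 490.05 kcal.
At 9 kcal/g: 490.05 ÷ 9 = 54.45 g.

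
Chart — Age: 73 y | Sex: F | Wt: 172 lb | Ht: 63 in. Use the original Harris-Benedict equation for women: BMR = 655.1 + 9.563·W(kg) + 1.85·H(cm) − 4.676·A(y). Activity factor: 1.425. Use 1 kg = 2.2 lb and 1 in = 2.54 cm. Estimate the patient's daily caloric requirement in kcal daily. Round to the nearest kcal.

Convert to metric: weight = 172 ÷ 2.2 = 78.1818 kg; height = 63 × 2.54 = 160.02 cm.
Harris-Benedict: BMR = 655.1 + 9.563(78.1818) + 1.85(160.02) − 4.676(73) = 1357.4417 kcal/day.
TEE = BMR × activity factor = 1357.4417 × 1.425 = 1934.3545 kcal/day.

1934 kcal daily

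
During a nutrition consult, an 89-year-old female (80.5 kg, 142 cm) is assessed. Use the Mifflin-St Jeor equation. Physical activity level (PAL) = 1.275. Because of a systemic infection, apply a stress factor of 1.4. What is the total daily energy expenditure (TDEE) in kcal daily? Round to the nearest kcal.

Mifflin-St Jeor (female): BMR = 10(80.5) + 6.25(142) − 5(89) − 161 = 805 + 887.5 − 445 − 161 = 1086.5 kcal/day.
TEE = BMR × activity factor = 1086.5 × 1.275 = 1385.2875 kcal/day.
Apply stress factor: 1385.2875 × 1.4 = 1939.4025 kcal/day.

1939 kcal daily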